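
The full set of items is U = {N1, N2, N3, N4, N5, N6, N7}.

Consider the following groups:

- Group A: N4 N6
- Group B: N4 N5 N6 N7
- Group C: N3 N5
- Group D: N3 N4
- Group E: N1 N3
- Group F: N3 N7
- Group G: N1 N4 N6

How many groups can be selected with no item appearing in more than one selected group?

B, E are pairwise disjoint (B={N4,N5,N6,N7}; E={N1,N3}).
Every remaining group overlaps one of these, and no 3 of the listed groups are pairwise disjoint, so 2 is the maximum.

2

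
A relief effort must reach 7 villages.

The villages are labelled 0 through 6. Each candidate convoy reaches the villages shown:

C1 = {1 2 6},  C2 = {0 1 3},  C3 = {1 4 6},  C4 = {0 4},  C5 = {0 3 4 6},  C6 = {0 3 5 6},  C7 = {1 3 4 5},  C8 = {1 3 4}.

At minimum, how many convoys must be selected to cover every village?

C1 and C3 and C6 together: C1 ∪ C3 ∪ C6 = {0, 1, 2, 3, 4, 5, 6} — every village is covered.
Only C1 contains 2, so C1 is forced; the remaining 4 villages need at least 2 more convoys (each remaining convoy adds at most 3) — so at least 3 convoys are needed, and 3 is optimal.

3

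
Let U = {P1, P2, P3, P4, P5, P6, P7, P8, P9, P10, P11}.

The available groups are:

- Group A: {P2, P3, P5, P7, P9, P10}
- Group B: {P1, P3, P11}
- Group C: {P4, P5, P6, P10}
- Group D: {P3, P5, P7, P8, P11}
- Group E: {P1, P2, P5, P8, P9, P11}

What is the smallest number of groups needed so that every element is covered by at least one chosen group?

3

A and C and E together: A ∪ C ∪ E = {P1, P2, P3, P4, P5, P6, P7, P8, P9, P10, P11} — every element is covered.
Only C contains P4, so C is forced; the remaining 7 elements need at least 2 more groups (each remaining group adds at most 5) — so at least 3 groups are needed, and 3 is optimal.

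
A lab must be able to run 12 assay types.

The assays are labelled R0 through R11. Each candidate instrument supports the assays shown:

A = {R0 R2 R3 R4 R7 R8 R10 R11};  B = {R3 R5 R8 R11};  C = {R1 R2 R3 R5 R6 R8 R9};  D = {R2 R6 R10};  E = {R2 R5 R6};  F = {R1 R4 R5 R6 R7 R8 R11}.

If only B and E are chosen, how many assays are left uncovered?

Union of B, E = {R2, R3, R5, R6, R8, R11}.
Not covered: R0, R1, R4, R7, R9, R10 — 6 assays.

6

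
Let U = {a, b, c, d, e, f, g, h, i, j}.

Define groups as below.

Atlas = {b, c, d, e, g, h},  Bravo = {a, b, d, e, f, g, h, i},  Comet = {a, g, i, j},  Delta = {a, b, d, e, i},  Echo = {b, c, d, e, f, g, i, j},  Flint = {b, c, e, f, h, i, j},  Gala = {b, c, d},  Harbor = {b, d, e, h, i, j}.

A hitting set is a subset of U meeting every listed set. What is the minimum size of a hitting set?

Take T = {d, i}. Each listed group contains at least one of these, so T is a hitting set of size 2.
The groups Comet, Gala are pairwise disjoint, so any hitting set needs a separate item for each — at least 2. Hence 2 is optimal.

2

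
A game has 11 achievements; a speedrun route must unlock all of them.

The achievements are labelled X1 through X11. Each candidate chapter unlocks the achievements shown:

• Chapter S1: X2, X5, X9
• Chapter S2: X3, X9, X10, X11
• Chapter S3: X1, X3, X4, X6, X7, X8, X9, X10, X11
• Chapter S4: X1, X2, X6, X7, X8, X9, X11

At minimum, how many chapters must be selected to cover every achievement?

Take {S1, S3}. Their union is {X1, X2, X3, X4, X5, X6, X7, X8, X9, X10, X11}, which is all 11 achievements.
No single chapter has all 11 achievements (the largest, S3, has 9), so 2 is optimal.

2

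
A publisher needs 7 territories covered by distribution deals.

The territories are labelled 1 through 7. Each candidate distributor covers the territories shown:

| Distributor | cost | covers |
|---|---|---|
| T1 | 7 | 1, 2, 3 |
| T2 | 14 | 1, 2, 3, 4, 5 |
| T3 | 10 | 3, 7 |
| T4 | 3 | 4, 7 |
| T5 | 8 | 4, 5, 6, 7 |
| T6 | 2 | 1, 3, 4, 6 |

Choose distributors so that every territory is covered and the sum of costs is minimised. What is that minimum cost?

15

T1, T5 together cover every territory (T1 ∪ T5 = {1, 2, 3, 4, 5, 6, 7}); total cost 7 + 8 = 15.
The greedy pick T6, T4, T1, T5 costs 20; no covering selection beats 15.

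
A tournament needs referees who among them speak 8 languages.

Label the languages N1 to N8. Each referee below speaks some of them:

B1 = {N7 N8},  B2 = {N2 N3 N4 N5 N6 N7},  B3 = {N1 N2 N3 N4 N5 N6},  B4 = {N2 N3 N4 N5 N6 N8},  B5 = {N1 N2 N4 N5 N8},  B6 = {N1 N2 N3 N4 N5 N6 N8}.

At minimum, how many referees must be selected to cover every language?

2

B2 and B5 together: B2 ∪ B5 = {N1, N2, N3, N4, N5, N6, N7, N8} — every language is covered.
No single referee has all 8 languages (the largest, B6, has 7), so 2 is optimal.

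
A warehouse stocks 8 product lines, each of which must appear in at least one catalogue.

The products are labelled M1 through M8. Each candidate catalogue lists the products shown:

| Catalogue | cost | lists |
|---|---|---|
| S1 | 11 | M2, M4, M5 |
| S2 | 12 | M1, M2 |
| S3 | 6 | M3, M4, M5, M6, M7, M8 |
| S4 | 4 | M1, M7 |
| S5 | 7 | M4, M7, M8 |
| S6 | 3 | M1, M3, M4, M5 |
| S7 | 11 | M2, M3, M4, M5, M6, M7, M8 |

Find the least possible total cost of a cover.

14

S6, S7 together cover every product (S6 ∪ S7 = {M1, M2, M3, M4, M5, M6, M7, M8}); total cost 3 + 11 = 14.
The greedy pick S6, S3, S1 costs 20; no covering selection beats 14.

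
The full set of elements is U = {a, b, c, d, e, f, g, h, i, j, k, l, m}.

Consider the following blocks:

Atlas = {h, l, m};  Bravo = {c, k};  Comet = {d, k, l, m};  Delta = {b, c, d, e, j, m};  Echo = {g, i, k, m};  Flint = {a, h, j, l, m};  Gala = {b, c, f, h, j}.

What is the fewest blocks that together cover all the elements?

Delta, Echo, Flint, and Gala cover everything between them: the union {a, b, c, d, e, f, g, h, i, j, k, l, m} is all of U.
Only Delta contains e, so Delta is forced; the remaining 7 elements need at least 3 more blocks (each remaining block adds at most 3) — so at least 4 blocks are needed, and 4 is optimal.

4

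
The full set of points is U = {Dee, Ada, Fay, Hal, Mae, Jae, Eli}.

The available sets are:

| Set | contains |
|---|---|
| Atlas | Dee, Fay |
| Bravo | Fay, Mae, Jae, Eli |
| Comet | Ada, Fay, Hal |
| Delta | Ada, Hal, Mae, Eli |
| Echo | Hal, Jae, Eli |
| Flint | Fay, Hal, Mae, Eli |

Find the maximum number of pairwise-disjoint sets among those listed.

Atlas, Echo are pairwise disjoint (Atlas={Dee,Fay}; Echo={Hal,Jae,Eli}).
Every remaining set overlaps one of these, and no 3 of the listed sets are pairwise disjoint, so 2 is the maximum.

2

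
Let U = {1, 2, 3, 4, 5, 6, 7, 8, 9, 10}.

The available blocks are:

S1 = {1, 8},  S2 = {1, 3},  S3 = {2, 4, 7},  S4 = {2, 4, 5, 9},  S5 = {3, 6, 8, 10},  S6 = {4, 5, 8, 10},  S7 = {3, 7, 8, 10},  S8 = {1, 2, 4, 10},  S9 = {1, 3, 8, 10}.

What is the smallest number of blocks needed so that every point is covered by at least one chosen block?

Take {S2, S3, S4, S5}. Their union is {1, 2, 3, 4, 5, 6, 7, 8, 9, 10}, which is all 10 points.
No 3 of the 9 blocks cover everything (all 84 combinations miss at least one point), so 4 is optimal.

4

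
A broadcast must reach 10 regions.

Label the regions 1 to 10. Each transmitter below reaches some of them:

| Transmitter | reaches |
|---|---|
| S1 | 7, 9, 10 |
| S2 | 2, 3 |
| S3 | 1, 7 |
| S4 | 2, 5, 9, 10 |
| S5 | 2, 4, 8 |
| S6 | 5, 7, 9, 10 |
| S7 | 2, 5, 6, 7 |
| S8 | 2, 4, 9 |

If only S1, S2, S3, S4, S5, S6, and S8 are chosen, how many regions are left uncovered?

Union of S1, S2, S3, S4, S5, S6, S8 = {1, 2, 3, 4, 5, 7, 8, 9, 10}.
Not covered: 6 — 1 region.

1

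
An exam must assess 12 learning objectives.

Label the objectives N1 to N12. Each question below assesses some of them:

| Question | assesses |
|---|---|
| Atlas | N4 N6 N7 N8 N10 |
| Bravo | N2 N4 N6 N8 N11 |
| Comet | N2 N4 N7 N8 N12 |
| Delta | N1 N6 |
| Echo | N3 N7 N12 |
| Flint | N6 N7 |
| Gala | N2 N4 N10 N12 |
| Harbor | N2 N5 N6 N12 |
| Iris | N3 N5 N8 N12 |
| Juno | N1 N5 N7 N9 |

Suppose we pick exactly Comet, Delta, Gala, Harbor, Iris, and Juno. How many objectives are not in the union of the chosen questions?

Union of Comet, Delta, Gala, Harbor, Iris, Juno = {N1, N2, N3, N4, N5, N6, N7, N8, N9, N10, N12}.
Not covered: N11 — 1 objective.

1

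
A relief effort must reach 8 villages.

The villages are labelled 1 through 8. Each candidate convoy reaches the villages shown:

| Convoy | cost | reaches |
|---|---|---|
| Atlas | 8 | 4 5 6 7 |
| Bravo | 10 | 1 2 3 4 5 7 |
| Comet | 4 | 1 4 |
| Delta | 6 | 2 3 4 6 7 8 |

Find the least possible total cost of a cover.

Bravo, Delta together cover every village (Bravo ∪ Delta = {1, 2, 3, 4, 5, 6, 7, 8}); total cost 10 + 6 = 16.
The greedy pick Delta, Comet, Atlas costs 18; no covering selection beats 16.

16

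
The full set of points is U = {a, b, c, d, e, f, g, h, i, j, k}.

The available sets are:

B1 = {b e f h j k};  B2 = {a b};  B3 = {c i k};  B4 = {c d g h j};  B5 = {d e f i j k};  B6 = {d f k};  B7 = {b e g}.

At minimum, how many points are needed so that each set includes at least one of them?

The 3 points {b, g, k} hit every set.
No choice of 2 points meets every set, so 3 is the minimum.

3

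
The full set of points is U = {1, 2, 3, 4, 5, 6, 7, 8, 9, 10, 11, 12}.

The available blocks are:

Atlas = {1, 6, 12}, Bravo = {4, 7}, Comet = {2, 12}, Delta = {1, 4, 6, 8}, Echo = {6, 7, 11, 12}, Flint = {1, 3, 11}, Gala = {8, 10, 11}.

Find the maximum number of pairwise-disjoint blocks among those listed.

Bravo, Comet, Gala are pairwise disjoint (Bravo={4,7}; Comet={2,12}; Gala={8,10,11}).
Every remaining block overlaps one of these, and no 4 of the listed blocks are pairwise disjoint, so 3 is the maximum.

3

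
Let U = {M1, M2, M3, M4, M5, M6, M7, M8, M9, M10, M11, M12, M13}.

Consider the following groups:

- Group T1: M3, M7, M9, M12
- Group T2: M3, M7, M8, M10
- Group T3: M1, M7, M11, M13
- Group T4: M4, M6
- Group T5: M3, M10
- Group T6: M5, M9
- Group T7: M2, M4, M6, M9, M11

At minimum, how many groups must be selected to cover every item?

5

Take {T1, T2, T3, T6, T7}. Their union is {M1, M2, M3, M4, M5, M6, M7, M8, M9, M10, M11, M12, M13}, which is all 13 items.
No 4 of the 7 groups cover everything (all 35 combinations miss at least one item), so 5 is optimal.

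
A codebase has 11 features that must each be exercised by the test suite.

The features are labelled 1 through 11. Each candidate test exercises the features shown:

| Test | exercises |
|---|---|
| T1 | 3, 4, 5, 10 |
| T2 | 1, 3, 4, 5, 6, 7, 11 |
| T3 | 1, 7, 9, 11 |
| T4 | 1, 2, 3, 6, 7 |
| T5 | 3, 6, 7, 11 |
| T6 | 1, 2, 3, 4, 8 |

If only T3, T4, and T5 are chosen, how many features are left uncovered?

4

Union of T3, T4, T5 = {1, 2, 3, 6, 7, 9, 11}.
Not covered: 4, 5, 8, 10 — 4 features.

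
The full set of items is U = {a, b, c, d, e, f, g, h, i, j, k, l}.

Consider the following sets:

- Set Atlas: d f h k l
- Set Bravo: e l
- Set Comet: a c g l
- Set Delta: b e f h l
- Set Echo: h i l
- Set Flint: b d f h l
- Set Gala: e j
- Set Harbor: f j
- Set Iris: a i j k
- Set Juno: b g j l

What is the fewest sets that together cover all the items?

Take {Bravo, Comet, Flint, Iris}. Their union is {a, b, c, d, e, f, g, h, i, j, k, l}, which is all 12 items.
No 3 of the 10 sets cover everything (all 120 combinations miss at least one item), so 4 is optimal.

4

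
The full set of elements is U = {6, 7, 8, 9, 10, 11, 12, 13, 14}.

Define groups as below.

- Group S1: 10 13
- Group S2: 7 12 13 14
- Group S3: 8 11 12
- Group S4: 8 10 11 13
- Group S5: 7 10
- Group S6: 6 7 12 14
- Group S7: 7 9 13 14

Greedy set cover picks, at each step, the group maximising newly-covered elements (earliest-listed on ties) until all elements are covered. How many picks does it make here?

Greedy: pick S2 (covers 4 new) → pick S4 (covers 3 new) → pick S6 (covers 1 new) → pick S7 (covers 1 new). Total picks: 4.
(The true minimum cover uses only 3 groups, so greedy is not optimal here.)

4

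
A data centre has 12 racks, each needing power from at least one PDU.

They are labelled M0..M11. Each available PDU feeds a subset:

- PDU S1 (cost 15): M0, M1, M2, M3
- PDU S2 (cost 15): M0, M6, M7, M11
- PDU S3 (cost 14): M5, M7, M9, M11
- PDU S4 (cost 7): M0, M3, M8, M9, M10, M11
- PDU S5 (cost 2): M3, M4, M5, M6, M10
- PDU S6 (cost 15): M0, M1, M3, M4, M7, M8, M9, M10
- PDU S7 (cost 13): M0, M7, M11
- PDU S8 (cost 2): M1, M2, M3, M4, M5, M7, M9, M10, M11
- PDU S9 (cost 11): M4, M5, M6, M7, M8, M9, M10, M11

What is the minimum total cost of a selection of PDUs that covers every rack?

11

S4, S5, S8 together cover every rack (S4 ∪ S5 ∪ S8 = {M0, M1, M2, M3, M4, M5, M6, M7, M8, M9, M10, M11}); total cost 7 + 2 + 2 = 11.
No covering selection has total cost below 11.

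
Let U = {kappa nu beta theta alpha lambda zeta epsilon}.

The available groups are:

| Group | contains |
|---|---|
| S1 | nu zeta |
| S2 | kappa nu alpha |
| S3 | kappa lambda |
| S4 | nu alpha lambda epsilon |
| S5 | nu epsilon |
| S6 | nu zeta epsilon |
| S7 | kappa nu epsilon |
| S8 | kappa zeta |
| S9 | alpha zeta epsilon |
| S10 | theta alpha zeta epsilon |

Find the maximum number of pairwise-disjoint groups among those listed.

2

S3, S9 are pairwise disjoint (S3={kappa,lambda}; S9={alpha,zeta,epsilon}).
Every remaining group overlaps one of these, and no 3 of the listed groups are pairwise disjoint, so 2 is the maximum.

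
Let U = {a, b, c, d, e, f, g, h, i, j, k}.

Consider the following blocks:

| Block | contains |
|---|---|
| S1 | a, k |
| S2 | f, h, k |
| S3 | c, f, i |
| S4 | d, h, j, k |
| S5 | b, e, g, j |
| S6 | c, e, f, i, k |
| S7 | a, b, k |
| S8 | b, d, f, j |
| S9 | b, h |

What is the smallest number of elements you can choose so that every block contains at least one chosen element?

3

T = {b, i, k} meets every block (each contains at least one member of T), and |T| = 3.
The blocks S1, S3, S5 are pairwise disjoint, so any hitting set needs a separate element for each — at least 3. Hence 3 is optimal.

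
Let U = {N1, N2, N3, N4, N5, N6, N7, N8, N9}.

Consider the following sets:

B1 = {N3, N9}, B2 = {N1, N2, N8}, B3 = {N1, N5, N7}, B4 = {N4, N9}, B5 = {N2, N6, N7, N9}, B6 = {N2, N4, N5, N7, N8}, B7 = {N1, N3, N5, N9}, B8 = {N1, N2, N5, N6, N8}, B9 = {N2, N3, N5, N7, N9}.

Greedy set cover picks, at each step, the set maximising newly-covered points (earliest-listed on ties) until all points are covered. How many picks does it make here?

3

Greedy: pick B6 (covers 5 new) → pick B7 (covers 3 new) → pick B5 (covers 1 new). Total picks: 3.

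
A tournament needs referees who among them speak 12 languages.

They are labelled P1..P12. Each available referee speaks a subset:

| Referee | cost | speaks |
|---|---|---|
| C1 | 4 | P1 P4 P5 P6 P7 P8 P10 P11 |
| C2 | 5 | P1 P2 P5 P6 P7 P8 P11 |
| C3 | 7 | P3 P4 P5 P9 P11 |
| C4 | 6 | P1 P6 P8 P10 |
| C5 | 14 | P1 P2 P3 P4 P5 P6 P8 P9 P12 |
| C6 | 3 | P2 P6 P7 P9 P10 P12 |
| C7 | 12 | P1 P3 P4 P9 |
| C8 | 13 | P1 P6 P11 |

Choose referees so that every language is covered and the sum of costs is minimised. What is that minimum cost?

14

C1, C3, C6 together cover every language (C1 ∪ C3 ∪ C6 = {P1, P2, P3, P4, P5, P6, P7, P8, P9, P10, P11, P12}); total cost 4 + 7 + 3 = 14.
No covering selection has total cost below 14.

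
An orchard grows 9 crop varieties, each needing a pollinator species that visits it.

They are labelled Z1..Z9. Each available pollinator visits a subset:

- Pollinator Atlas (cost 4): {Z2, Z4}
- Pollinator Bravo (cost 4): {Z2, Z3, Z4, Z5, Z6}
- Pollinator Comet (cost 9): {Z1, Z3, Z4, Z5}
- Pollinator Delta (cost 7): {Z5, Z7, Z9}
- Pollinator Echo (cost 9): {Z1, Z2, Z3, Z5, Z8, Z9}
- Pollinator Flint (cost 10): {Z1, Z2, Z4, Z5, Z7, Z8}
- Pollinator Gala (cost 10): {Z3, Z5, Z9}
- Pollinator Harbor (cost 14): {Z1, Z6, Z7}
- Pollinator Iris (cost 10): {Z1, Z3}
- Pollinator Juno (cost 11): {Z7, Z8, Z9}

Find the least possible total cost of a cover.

Bravo, Delta, Echo together cover every variety (Bravo ∪ Delta ∪ Echo = {Z1, Z2, Z3, Z4, Z5, Z6, Z7, Z8, Z9}); total cost 4 + 7 + 9 = 20.
No covering selection has total cost below 20.

20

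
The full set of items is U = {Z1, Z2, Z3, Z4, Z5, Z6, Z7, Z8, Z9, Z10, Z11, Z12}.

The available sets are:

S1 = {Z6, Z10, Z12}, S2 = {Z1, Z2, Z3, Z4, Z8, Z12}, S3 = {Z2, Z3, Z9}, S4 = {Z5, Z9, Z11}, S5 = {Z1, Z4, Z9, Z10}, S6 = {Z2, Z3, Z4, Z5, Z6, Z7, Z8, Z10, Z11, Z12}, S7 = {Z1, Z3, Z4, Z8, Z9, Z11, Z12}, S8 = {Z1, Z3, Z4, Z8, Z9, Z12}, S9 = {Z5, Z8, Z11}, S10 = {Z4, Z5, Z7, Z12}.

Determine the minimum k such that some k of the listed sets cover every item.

2

S6 and S7 together: S6 ∪ S7 = {Z1, Z2, Z3, Z4, Z5, Z6, Z7, Z8, Z9, Z10, Z11, Z12} — every item is covered.
No single set has all 12 items (the largest, S6, has 10), so 2 is optimal.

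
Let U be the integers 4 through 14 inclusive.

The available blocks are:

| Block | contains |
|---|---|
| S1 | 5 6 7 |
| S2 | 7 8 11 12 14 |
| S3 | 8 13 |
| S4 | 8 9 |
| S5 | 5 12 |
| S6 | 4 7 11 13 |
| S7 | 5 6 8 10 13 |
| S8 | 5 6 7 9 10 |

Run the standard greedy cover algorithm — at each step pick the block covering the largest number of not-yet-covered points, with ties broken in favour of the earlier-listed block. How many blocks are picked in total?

4

Greedy: pick S2 (covers 5 new) → pick S7 (covers 4 new) → pick S4 (covers 1 new) → pick S6 (covers 1 new). Total picks: 4.
(The true minimum cover uses only 3 blocks, so greedy is not optimal here.)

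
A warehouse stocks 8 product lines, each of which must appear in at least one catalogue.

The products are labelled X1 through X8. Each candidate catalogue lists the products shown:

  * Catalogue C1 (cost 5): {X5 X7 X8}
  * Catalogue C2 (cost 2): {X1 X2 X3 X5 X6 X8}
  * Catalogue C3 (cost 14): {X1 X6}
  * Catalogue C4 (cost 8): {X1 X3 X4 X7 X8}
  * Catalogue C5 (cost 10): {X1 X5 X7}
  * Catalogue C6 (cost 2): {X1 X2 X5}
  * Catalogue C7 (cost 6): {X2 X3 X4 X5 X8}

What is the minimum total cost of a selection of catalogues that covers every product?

C2, C4 together cover every product (C2 ∪ C4 = {X1, X2, X3, X4, X5, X6, X7, X8}); total cost 2 + 8 = 10.
No covering selection has total cost below 10.

10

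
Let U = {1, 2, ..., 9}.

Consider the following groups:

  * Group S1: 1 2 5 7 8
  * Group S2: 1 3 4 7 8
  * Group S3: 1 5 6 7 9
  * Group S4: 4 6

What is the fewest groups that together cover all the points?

3

S1 and S2 and S3 together: S1 ∪ S2 ∪ S3 = {1, 2, 3, 4, 5, 6, 7, 8, 9} — every point is covered.
Only S1 contains 2, so S1 is forced; the remaining 4 points need at least 2 more groups (each remaining group adds at most 2) — so at least 3 groups are needed, and 3 is optimal.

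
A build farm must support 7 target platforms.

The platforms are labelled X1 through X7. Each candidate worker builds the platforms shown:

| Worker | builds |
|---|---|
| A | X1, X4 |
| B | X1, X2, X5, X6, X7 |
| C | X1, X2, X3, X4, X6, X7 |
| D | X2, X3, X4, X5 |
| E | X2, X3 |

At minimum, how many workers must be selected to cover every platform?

Take {B, D}. Their union is {X1, X2, X3, X4, X5, X6, X7}, which is all 7 platforms.
No single worker has all 7 platforms (the largest, C, has 6), so 2 is optimal.

2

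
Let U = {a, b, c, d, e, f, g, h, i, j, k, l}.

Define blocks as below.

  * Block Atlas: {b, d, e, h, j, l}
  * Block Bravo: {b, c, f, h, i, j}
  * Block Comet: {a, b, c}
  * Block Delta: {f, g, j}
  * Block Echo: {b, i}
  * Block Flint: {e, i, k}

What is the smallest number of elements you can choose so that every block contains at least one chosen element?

3

The 3 elements {b, g, i} hit every block.
The blocks Comet, Delta, Flint are pairwise disjoint, so any hitting set needs a separate element for each — at least 3. Hence 3 is optimal.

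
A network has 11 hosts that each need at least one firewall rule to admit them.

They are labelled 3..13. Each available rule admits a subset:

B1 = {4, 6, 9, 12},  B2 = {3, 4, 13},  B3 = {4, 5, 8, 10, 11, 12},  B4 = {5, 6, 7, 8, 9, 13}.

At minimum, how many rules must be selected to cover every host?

B2 and B3 and B4 together: B2 ∪ B3 ∪ B4 = {3, 4, 5, 6, 7, 8, 9, 10, 11, 12, 13} — every host is covered.
Only B2 contains 3, so B2 is forced; the remaining 8 hosts need at least 2 more rules (each remaining rule adds at most 5) — so at least 3 rules are needed, and 3 is optimal.

3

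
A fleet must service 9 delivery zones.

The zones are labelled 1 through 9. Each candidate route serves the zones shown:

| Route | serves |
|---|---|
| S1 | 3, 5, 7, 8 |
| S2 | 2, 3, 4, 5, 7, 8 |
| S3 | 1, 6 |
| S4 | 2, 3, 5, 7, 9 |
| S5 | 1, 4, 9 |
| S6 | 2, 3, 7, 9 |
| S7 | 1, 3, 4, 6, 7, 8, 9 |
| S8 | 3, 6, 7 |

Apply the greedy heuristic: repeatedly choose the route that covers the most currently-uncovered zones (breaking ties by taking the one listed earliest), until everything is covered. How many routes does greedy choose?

2

Greedy: pick S7 (covers 7 new) → pick S2 (covers 2 new). Total picks: 2.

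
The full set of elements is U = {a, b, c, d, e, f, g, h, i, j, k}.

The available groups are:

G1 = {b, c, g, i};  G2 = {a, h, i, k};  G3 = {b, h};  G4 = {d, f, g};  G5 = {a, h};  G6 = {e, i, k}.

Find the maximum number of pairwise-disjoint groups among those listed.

3

G3, G4, G6 are pairwise disjoint (G3={b,h}; G4={d,f,g}; G6={e,i,k}).
Every remaining group overlaps one of these, and no 4 of the listed groups are pairwise disjoint, so 3 is the maximum.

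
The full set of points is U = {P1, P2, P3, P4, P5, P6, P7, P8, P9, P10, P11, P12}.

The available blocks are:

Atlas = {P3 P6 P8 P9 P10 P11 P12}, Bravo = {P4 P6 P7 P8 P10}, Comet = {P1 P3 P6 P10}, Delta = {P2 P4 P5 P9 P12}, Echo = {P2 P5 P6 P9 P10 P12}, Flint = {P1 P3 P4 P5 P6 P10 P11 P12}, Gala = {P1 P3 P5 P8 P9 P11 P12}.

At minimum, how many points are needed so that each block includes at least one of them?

2

The 2 points {P5, P6} hit every block.
The blocks Comet, Delta are pairwise disjoint, so any hitting set needs a separate point for each — at least 2. Hence 2 is optimal.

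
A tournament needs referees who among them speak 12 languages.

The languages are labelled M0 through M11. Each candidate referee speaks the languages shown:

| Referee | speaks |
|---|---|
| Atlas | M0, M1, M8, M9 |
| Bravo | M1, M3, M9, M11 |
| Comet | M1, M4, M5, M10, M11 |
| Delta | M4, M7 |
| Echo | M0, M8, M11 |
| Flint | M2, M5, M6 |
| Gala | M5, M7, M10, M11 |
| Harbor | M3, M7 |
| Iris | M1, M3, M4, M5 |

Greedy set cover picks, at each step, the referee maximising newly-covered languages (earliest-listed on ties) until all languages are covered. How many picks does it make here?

Greedy: pick Comet (covers 5 new) → pick Atlas (covers 3 new) → pick Flint (covers 2 new) → pick Harbor (covers 2 new). Total picks: 4.

4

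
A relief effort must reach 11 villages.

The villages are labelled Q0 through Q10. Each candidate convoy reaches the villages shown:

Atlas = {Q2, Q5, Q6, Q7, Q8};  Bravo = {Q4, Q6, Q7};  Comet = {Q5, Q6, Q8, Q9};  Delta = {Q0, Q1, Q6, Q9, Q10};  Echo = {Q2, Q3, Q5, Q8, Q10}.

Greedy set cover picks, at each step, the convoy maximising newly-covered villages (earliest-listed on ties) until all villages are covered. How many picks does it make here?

Greedy: pick Atlas (covers 5 new) → pick Delta (covers 4 new) → pick Bravo (covers 1 new) → pick Echo (covers 1 new). Total picks: 4.
(The true minimum cover uses only 3 convoys, so greedy is not optimal here.)

4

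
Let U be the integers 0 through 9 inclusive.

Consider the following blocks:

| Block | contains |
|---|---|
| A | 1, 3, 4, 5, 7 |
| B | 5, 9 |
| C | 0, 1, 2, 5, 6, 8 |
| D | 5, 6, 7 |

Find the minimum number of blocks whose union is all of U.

Take {A, B, C}. Their union is {0, 1, 2, 3, 4, 5, 6, 7, 8, 9}, which is all 10 items.
Only C contains 0, so C is forced; the remaining 4 items need at least 2 more blocks (each remaining block adds at most 3) — so at least 3 blocks are needed, and 3 is optimal.

3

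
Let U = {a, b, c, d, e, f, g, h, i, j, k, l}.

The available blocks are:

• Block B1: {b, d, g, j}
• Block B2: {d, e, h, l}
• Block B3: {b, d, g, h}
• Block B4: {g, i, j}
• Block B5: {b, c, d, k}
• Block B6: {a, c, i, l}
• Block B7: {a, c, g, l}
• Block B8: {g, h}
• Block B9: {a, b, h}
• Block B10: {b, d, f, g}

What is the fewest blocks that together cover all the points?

5

Take {B2, B4, B5, B7, B10}. Their union is {a, b, c, d, e, f, g, h, i, j, k, l}, which is all 12 points.
No 4 of the 10 blocks cover everything (all 210 combinations miss at least one point), so 5 is optimal.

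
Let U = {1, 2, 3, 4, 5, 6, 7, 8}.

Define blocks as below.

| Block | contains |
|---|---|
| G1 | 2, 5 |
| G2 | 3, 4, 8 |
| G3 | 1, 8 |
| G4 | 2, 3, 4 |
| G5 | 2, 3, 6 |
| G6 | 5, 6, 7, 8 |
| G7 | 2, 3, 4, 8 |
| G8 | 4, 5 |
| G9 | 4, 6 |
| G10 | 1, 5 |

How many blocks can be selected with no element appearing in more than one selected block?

G3, G5, G8 are pairwise disjoint (G3={1,8}; G5={2,3,6}; G8={4,5}).
Every remaining block overlaps one of these, and no 4 of the listed blocks are pairwise disjoint, so 3 is the maximum.

3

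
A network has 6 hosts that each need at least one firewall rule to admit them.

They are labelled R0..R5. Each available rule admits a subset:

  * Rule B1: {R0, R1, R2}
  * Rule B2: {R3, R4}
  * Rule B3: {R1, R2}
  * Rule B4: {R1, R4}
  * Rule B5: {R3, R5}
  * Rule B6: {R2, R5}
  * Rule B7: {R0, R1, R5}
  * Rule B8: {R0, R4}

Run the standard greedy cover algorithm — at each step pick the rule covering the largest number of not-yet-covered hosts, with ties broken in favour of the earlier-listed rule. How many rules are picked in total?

Greedy: pick B1 (covers 3 new) → pick B2 (covers 2 new) → pick B5 (covers 1 new). Total picks: 3.

3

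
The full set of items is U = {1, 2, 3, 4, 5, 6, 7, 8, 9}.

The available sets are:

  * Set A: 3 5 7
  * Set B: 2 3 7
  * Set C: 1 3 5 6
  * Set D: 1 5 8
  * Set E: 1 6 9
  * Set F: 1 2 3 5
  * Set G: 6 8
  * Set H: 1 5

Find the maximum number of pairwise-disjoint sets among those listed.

3

B, G, H are pairwise disjoint (B={2,3,7}; G={6,8}; H={1,5}).
Every remaining set overlaps one of these, and no 4 of the listed sets are pairwise disjoint, so 3 is the maximum.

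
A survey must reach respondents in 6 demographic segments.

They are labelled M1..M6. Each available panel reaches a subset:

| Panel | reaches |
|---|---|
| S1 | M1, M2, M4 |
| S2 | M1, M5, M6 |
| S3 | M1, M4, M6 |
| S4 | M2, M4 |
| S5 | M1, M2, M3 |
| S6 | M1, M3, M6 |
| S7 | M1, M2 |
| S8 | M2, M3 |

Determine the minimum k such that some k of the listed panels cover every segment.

3

S1 and S2 and S5 together: S1 ∪ S2 ∪ S5 = {M1, M2, M3, M4, M5, M6} — every segment is covered.
Only S2 contains M5, so S2 is forced; the remaining 3 segments need at least 2 more panels (each remaining panel adds at most 2) — so at least 3 panels are needed, and 3 is optimal.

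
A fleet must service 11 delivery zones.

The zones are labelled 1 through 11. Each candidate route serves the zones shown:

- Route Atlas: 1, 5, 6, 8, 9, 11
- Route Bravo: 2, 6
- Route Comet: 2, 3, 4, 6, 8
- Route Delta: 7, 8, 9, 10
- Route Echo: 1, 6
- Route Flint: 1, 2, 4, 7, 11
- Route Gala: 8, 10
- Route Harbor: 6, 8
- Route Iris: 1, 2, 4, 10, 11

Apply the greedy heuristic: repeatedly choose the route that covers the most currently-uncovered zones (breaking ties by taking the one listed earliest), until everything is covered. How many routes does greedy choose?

3

Greedy: pick Atlas (covers 6 new) → pick Comet (covers 3 new) → pick Delta (covers 2 new). Total picks: 3.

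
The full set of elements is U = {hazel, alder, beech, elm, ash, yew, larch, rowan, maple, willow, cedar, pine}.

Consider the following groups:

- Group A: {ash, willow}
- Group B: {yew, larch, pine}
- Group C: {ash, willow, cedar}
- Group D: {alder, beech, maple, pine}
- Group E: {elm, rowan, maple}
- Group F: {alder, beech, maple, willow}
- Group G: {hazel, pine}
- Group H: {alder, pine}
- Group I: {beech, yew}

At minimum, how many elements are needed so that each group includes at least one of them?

T = {ash, yew, maple, pine} meets every group (each contains at least one member of T), and |T| = 4.
The groups A, E, H, I are pairwise disjoint, so any hitting set needs a separate element for each — at least 4. Hence 4 is optimal.

4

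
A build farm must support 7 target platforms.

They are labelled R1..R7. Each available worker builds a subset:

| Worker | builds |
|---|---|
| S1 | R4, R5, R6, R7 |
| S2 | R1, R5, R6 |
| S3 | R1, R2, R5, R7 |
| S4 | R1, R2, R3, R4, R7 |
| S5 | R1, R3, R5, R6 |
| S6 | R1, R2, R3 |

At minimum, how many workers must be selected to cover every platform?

Take {S4, S5}. Their union is {R1, R2, R3, R4, R5, R6, R7}, which is all 7 platforms.
No single worker has all 7 platforms (the largest, S4, has 5), so 2 is optimal.

2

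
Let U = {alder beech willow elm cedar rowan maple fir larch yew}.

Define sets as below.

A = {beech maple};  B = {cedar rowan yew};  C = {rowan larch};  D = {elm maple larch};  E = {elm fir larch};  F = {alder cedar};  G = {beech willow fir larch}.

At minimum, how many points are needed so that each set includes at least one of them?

Take H = {beech, cedar, larch}. Each listed set contains at least one of these, so H is a hitting set of size 3.
The sets A, B, E are pairwise disjoint, so any hitting set needs a separate point for each — at least 3. Hence 3 is optimal.

3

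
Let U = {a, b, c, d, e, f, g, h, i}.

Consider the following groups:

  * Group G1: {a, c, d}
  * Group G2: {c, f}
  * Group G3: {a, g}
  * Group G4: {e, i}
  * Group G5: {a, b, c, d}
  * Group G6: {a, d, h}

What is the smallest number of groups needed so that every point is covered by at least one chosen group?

5

Take {G2, G3, G4, G5, G6}. Their union is {a, b, c, d, e, f, g, h, i}, which is all 9 points.
No 4 of the 6 groups cover everything (all 15 combinations miss at least one point), so 5 is optimal.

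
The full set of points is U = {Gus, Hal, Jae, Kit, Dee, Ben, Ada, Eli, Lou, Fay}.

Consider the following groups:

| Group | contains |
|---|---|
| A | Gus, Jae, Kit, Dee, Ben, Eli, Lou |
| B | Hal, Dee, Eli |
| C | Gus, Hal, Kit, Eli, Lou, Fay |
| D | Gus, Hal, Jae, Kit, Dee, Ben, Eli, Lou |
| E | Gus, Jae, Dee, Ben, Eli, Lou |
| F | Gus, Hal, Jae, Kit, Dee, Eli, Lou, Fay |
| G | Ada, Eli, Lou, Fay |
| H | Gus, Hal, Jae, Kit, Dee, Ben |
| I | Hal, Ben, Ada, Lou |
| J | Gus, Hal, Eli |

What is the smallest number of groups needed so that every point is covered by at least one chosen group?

2

G and H together: G ∪ H = {Gus, Hal, Jae, Kit, Dee, Ben, Ada, Eli, Lou, Fay} — every point is covered.
No single group has all 10 points (the largest, D, has 8), so 2 is optimal.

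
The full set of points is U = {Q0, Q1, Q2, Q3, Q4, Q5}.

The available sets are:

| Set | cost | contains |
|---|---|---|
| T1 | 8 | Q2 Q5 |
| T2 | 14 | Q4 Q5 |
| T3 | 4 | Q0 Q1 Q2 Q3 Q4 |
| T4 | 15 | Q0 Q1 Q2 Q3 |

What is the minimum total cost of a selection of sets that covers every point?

T1, T3 together cover every point (T1 ∪ T3 = {Q0, Q1, Q2, Q3, Q4, Q5}); total cost 8 + 4 = 12.
No covering selection has total cost below 12.

12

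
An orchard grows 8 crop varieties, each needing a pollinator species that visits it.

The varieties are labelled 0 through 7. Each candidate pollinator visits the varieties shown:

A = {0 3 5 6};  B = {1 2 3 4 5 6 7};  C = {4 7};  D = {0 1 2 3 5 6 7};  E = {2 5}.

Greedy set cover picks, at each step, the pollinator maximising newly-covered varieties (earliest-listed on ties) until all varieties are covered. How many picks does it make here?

Greedy: pick B (covers 7 new) → pick A (covers 1 new). Total picks: 2.

2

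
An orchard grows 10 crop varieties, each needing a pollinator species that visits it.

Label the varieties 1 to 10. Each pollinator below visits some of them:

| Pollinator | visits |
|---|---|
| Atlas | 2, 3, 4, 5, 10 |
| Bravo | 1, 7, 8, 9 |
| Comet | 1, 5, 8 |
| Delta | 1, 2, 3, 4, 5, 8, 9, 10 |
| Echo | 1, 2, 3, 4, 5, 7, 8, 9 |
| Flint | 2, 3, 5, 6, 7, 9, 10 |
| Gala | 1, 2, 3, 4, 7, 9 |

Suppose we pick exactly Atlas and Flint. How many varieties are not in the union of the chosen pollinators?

Union of Atlas, Flint = {2, 3, 4, 5, 6, 7, 9, 10}.
Not covered: 1, 8 — 2 varieties.

2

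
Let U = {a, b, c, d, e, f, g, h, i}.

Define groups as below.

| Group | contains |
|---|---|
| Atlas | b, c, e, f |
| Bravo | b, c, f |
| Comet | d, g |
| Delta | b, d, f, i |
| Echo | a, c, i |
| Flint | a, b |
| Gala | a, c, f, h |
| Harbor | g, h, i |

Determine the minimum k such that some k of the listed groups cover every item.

4

Atlas, Comet, Flint, and Harbor cover everything between them: the union {a, b, c, d, e, f, g, h, i} is all of U.
No 3 of the 8 groups cover everything (all 56 combinations miss at least one item), so 4 is optimal.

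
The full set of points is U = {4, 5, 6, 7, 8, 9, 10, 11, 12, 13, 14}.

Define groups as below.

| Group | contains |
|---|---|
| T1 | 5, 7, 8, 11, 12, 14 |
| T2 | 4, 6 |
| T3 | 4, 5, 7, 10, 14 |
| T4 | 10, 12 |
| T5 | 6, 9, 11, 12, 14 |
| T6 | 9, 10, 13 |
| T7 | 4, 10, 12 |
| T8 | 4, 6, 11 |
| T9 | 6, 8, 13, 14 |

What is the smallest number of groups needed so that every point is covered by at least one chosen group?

Take {T3, T5, T9}. Their union is {4, 5, 6, 7, 8, 9, 10, 11, 12, 13, 14}, which is all 11 points.
No 2 of the 9 groups cover everything (all 36 combinations miss at least one point), so 3 is optimal.

3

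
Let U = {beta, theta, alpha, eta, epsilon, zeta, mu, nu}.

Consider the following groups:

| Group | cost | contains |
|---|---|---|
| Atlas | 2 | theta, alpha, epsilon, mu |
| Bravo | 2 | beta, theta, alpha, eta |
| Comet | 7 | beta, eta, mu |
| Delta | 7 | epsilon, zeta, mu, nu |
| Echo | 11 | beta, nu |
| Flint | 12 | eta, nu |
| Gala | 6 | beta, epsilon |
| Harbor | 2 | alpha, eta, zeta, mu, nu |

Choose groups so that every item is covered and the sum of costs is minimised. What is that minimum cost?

Atlas, Bravo, Harbor together cover every item (Atlas ∪ Bravo ∪ Harbor = {beta, theta, alpha, eta, epsilon, zeta, mu, nu}); total cost 2 + 2 + 2 = 6.
No covering selection has total cost below 6.

6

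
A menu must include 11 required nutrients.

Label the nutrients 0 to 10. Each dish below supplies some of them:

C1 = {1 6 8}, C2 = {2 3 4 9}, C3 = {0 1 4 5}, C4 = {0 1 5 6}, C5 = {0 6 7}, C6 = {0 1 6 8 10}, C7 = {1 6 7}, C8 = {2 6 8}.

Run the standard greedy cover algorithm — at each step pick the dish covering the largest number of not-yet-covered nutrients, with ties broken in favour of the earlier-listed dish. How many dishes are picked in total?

Greedy: pick C6 (covers 5 new) → pick C2 (covers 4 new) → pick C3 (covers 1 new) → pick C5 (covers 1 new). Total picks: 4.

4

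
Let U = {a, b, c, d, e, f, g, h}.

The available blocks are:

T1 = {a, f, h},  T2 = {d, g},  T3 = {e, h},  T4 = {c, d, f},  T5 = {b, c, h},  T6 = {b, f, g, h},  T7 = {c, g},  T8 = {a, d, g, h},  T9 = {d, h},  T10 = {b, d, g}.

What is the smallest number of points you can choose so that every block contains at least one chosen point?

Take T = {c, d, h}. Each listed block contains at least one of these, so T is a hitting set of size 3.
No choice of 2 points meets every block, so 3 is the minimum.

3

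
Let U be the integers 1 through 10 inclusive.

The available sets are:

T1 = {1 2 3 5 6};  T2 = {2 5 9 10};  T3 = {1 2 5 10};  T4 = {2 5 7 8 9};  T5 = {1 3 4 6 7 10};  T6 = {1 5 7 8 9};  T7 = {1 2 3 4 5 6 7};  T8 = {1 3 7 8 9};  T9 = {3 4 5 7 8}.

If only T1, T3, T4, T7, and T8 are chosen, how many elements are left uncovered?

0

Union of T1, T3, T4, T7, T8 = {1, 2, 3, 4, 5, 6, 7, 8, 9, 10} — that's every element, so 0 are uncovered.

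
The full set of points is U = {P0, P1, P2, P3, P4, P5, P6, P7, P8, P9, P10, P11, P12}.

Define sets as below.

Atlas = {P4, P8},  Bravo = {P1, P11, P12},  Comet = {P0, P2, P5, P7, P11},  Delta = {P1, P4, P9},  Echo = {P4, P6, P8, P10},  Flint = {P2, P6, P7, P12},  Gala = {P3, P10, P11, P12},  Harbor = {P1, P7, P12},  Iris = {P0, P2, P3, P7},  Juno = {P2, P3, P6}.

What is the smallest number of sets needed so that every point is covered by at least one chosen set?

4

Comet, Delta, Echo, and Gala cover everything between them: the union {P0, P1, P2, P3, P4, P5, P6, P7, P8, P9, P10, P11, P12} is all of U.
No 3 of the 10 sets cover everything (all 120 combinations miss at least one point), so 4 is optimal.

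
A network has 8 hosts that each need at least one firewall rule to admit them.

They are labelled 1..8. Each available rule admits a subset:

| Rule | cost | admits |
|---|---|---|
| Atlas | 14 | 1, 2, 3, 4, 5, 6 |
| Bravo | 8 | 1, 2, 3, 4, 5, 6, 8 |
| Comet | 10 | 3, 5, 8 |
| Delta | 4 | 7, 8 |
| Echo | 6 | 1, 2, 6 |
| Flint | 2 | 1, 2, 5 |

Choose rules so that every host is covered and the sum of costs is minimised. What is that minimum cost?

Bravo, Delta together cover every host (Bravo ∪ Delta = {1, 2, 3, 4, 5, 6, 7, 8}); total cost 8 + 4 = 12.
The greedy pick Flint, Bravo, Delta costs 14; no covering selection beats 12.

12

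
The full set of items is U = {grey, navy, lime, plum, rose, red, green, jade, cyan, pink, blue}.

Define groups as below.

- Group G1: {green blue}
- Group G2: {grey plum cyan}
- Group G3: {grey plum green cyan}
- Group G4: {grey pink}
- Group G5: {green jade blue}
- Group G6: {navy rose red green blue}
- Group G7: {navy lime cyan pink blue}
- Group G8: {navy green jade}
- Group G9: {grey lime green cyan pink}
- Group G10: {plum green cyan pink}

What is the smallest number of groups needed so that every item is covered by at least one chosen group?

4

Take {G2, G5, G6, G9}. Their union is {grey, navy, lime, plum, rose, red, green, jade, cyan, pink, blue}, which is all 11 items.
No 3 of the 10 groups cover everything (all 120 combinations miss at least one item), so 4 is optimal.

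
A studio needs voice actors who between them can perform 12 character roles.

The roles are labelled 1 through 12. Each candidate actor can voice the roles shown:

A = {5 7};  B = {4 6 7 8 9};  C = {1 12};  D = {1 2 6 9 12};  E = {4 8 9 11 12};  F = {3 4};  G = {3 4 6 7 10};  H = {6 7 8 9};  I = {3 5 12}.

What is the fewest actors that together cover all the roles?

Take {D, E, G, I}. Their union is {1, 2, 3, 4, 5, 6, 7, 8, 9, 10, 11, 12}, which is all 12 roles.
No 3 of the 9 actors cover everything (all 84 combinations miss at least one role), so 4 is optimal.

4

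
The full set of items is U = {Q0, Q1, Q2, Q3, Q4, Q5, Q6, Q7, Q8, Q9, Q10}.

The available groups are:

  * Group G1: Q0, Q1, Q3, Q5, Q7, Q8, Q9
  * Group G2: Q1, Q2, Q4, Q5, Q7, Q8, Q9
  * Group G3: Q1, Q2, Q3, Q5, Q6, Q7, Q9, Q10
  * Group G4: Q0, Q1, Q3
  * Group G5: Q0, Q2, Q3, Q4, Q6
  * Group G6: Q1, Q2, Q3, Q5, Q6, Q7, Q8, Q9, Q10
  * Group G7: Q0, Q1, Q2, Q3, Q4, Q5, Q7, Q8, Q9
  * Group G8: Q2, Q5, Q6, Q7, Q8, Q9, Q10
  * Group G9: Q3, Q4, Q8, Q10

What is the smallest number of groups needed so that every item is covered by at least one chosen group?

2

G6 and G7 cover everything between them: the union {Q0, Q1, Q2, Q3, Q4, Q5, Q6, Q7, Q8, Q9, Q10} is all of U.
No single group has all 11 items (the largest, G6, has 9), so 2 is optimal.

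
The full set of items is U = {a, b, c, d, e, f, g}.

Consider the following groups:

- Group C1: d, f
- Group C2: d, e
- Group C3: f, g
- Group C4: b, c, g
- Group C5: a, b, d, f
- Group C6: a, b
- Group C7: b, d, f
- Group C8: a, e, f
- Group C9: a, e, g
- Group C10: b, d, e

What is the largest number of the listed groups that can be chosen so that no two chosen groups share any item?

3

C2, C3, C6 are pairwise disjoint (C2={d,e}; C3={f,g}; C6={a,b}).
Every remaining group overlaps one of these, and no 4 of the listed groups are pairwise disjoint, so 3 is the maximum.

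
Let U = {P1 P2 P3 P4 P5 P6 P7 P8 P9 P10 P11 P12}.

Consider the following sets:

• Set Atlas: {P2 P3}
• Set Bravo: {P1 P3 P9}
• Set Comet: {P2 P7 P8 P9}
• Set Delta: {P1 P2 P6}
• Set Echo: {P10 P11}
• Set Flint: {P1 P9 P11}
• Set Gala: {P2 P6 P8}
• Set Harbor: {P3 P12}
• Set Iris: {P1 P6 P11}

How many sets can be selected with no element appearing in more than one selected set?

3

Echo, Gala, Harbor are pairwise disjoint (Echo={P10,P11}; Gala={P2,P6,P8}; Harbor={P3,P12}).
Every remaining set overlaps one of these, and no 4 of the listed sets are pairwise disjoint, so 3 is the maximum.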